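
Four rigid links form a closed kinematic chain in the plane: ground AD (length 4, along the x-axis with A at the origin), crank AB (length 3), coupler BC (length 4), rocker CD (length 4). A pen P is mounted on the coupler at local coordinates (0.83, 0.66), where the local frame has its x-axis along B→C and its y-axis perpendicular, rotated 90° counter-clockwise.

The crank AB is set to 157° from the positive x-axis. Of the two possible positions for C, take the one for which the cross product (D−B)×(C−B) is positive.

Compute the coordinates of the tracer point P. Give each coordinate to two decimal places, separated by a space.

-2.22 2.09

A=(0,0), D=(4.00,0)
B = A + 3.00·(cos157°, sin157°) = (-2.7615, 1.1722)
|BD| = 6.8624
circle(B,4.00) ∩ circle(D,4.00): a=3.4312, h=2.0560
  candidates: C₊=(0.9704,2.6118) cross=14.109; C₋=(0.2681,-1.4396) cross=-14.109
  mode + wants cross > 0 → take C=(0.9704,2.6118) (cross=14.109)
ex = (C−B)/|BC| = (0.9330,0.3599); ey = (-0.3599,0.9330)
P = B + 0.83·ex + 0.66·ey = (-2.2247,2.0867)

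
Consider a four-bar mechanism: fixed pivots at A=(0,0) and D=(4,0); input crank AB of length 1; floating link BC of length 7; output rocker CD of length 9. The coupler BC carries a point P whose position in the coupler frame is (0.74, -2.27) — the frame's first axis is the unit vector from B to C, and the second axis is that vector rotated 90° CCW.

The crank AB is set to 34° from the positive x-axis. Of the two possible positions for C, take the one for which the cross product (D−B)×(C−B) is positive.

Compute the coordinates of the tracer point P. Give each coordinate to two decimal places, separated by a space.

2.74 1.99

A=(0,0), D=(4.00,0)
B = A + 1.00·(cos34°, sin34°) = (0.8290, 0.5592)
|BD| = 3.2199
circle(B,7.00) ∩ circle(D,9.00): a=-3.3592, h=6.1413
  candidates: C₊=(-1.4125,7.1906) cross=19.774; C₋=(-3.5456,-4.9054) cross=-19.774
  mode + wants cross > 0 → take C=(-1.4125,7.1906) (cross=19.774)
ex = (C−B)/|BC| = (-0.3202,0.9473); ey = (-0.9473,-0.3202)
P = B + 0.74·ex + -2.27·ey = (2.7425,1.9871)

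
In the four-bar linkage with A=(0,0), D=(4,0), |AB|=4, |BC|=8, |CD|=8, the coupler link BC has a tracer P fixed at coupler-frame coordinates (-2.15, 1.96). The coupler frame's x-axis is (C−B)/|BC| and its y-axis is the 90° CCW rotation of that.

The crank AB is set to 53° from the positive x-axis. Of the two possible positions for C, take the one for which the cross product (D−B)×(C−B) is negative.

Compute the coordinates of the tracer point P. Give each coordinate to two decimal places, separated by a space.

5.31 3.04

A=(0,0), D=(4.00,0)
B = A + 4.00·(cos53°, sin53°) = (2.4073, 3.1945)
|BD| = 3.5696
circle(B,8.00) ∩ circle(D,8.00): a=1.7848, h=7.7984
  candidates: C₊=(10.1827,5.0769) cross=27.837; C₋=(-3.7754,-1.8823) cross=-27.837
  mode - wants cross < 0 → take C=(-3.7754,-1.8823) (cross=-27.837)
ex = (C−B)/|BC| = (-0.7728,-0.6346); ey = (0.6346,-0.7728)
P = B + -2.15·ex + 1.96·ey = (5.3127,3.0442)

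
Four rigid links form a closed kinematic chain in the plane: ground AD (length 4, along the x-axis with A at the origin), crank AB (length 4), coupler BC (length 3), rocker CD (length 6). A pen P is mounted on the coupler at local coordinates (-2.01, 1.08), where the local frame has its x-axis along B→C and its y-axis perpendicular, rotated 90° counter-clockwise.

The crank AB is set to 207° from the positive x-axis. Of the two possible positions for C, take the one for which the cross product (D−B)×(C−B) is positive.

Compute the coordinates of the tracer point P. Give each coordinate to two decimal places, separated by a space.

-5.55 -2.93

A=(0,0), D=(4.00,0)
B = A + 4.00·(cos207°, sin207°) = (-3.5640, -1.8160)
|BD| = 7.7790
circle(B,3.00) ∩ circle(D,6.00): a=2.1540, h=2.0881
  candidates: C₊=(-1.9570,0.7173) cross=16.243; C₋=(-0.9821,-3.3435) cross=-16.243
  mode + wants cross > 0 → take C=(-1.9570,0.7173) (cross=16.243)
ex = (C−B)/|BC| = (0.5357,0.8444); ey = (-0.8444,0.5357)
P = B + -2.01·ex + 1.08·ey = (-5.5527,-2.9347)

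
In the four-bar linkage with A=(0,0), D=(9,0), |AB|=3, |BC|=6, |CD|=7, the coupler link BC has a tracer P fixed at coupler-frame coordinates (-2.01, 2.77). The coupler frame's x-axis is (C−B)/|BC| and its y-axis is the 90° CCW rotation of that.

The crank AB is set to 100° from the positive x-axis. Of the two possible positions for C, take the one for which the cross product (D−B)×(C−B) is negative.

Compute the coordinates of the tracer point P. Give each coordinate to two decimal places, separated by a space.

0.93 6.05

A=(0,0), D=(9.00,0)
B = A + 3.00·(cos100°, sin100°) = (-0.5209, 2.9544)
|BD| = 9.9688
circle(B,6.00) ∩ circle(D,7.00): a=4.3324, h=4.1510
  candidates: C₊=(4.8470,5.6349) cross=41.380; C₋=(2.3866,-2.2940) cross=-41.380
  mode - wants cross < 0 → take C=(2.3866,-2.2940) (cross=-41.380)
ex = (C−B)/|BC| = (0.4846,-0.8747); ey = (0.8747,0.4846)
P = B + -2.01·ex + 2.77·ey = (0.9281,6.0550)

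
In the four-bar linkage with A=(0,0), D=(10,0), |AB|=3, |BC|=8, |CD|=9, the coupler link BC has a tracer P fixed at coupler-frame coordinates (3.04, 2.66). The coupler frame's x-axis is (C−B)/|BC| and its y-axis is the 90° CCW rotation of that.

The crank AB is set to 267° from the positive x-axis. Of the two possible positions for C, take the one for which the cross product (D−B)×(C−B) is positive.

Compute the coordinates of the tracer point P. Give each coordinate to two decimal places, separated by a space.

A=(0,0), D=(10.00,0)
B = A + 3.00·(cos267°, sin267°) = (-0.1570, -2.9959)
|BD| = 10.5896
circle(B,8.00) ∩ circle(D,9.00): a=4.4921, h=6.6197
  candidates: C₊=(2.2788,4.6243) cross=70.100; C₋=(6.0244,-8.0743) cross=-70.100
  mode + wants cross > 0 → take C=(2.2788,4.6243) (cross=70.100)
ex = (C−B)/|BC| = (0.3045,0.9525); ey = (-0.9525,0.3045)
P = B + 3.04·ex + 2.66·ey = (-1.7651,0.7097)

-1.77 0.71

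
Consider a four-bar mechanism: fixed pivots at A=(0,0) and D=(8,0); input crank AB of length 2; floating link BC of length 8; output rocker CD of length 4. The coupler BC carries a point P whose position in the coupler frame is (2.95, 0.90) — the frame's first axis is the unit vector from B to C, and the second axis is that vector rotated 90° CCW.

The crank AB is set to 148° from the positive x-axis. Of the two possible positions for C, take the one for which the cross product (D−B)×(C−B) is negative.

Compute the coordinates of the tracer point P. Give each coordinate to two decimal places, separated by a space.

A=(0,0), D=(8.00,0)
B = A + 2.00·(cos148°, sin148°) = (-1.6961, 1.0598)
|BD| = 9.7538
circle(B,8.00) ∩ circle(D,4.00): a=7.3375, h=3.1877
  candidates: C₊=(5.9443,3.4314) cross=31.092; C₋=(5.2516,-2.9062) cross=-31.092
  mode - wants cross < 0 → take C=(5.2516,-2.9062) (cross=-31.092)
ex = (C−B)/|BC| = (0.8685,-0.4958); ey = (0.4958,0.8685)
P = B + 2.95·ex + 0.90·ey = (1.3120,0.3790)

1.31 0.38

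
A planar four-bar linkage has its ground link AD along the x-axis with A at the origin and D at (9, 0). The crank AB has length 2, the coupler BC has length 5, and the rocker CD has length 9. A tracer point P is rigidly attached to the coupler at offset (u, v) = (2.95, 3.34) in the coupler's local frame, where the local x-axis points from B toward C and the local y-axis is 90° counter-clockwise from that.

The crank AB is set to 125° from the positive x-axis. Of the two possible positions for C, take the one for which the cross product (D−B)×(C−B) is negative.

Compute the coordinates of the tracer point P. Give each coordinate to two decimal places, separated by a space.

2.99 -0.01

A=(0,0), D=(9.00,0)
B = A + 2.00·(cos125°, sin125°) = (-1.1472, 1.6383)
|BD| = 10.2786
circle(B,5.00) ∩ circle(D,9.00): a=2.4152, h=4.3780
  candidates: C₊=(1.9349,5.5754) cross=45.000; C₋=(0.5393,-3.0687) cross=-45.000
  mode - wants cross < 0 → take C=(0.5393,-3.0687) (cross=-45.000)
ex = (C−B)/|BC| = (0.3373,-0.9414); ey = (0.9414,0.3373)
P = B + 2.95·ex + 3.34·ey = (2.9921,-0.0123)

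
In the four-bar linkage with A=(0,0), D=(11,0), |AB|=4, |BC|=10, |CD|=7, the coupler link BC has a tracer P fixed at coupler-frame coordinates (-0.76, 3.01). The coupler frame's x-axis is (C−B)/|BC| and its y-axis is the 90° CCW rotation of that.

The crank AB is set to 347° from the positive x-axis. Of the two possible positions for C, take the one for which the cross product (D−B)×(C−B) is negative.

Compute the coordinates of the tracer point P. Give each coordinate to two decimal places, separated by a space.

A=(0,0), D=(11.00,0)
B = A + 4.00·(cos347°, sin347°) = (3.8975, -0.8998)
|BD| = 7.1593
circle(B,10.00) ∩ circle(D,7.00): a=7.1415, h=7.0000
  candidates: C₊=(10.1025,6.9422) cross=50.115; C₋=(11.8621,-6.9467) cross=-50.115
  mode - wants cross < 0 → take C=(11.8621,-6.9467) (cross=-50.115)
ex = (C−B)/|BC| = (0.7965,-0.6047); ey = (0.6047,0.7965)
P = B + -0.76·ex + 3.01·ey = (5.1123,1.9571)

5.11 1.96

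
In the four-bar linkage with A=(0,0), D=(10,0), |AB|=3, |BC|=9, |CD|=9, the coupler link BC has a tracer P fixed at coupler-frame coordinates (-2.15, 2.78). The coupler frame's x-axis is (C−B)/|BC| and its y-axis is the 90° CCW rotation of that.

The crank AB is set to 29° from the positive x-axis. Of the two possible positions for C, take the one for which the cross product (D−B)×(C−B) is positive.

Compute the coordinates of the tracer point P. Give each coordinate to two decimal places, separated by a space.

A=(0,0), D=(10.00,0)
B = A + 3.00·(cos29°, sin29°) = (2.6239, 1.4544)
|BD| = 7.5182
circle(B,9.00) ∩ circle(D,9.00): a=3.7591, h=8.1774
  candidates: C₊=(7.8939,8.7501) cross=61.479; C₋=(4.7300,-7.2957) cross=-61.479
  mode + wants cross > 0 → take C=(7.8939,8.7501) (cross=61.479)
ex = (C−B)/|BC| = (0.5856,0.8106); ey = (-0.8106,0.5856)
P = B + -2.15·ex + 2.78·ey = (-0.8886,1.3394)

-0.89 1.34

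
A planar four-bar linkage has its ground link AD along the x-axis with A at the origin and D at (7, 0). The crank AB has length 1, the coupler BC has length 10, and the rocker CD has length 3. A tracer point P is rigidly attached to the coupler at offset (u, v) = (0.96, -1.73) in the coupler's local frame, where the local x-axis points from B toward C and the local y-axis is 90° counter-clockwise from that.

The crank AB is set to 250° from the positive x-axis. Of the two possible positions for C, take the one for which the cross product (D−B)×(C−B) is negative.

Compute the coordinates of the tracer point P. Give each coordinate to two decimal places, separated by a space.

A=(0,0), D=(7.00,0)
B = A + 1.00·(cos250°, sin250°) = (-0.3420, -0.9397)
|BD| = 7.4019
circle(B,10.00) ∩ circle(D,3.00): a=9.8480, h=1.7368
  candidates: C₊=(9.2058,2.0333) cross=12.856; C₋=(9.6468,-1.4122) cross=-12.856
  mode - wants cross < 0 → take C=(9.6468,-1.4122) (cross=-12.856)
ex = (C−B)/|BC| = (0.9989,-0.0473); ey = (0.0473,0.9989)
P = B + 0.96·ex + -1.73·ey = (0.5352,-2.7131)

0.54 -2.71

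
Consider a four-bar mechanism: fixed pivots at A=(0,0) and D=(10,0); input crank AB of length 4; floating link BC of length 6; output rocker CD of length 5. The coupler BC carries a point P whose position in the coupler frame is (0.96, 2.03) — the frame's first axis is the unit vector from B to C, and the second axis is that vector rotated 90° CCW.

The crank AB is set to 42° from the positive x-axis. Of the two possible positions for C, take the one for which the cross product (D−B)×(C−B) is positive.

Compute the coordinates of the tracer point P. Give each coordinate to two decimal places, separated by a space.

3.15 4.91

A=(0,0), D=(10.00,0)
B = A + 4.00·(cos42°, sin42°) = (2.9726, 2.6765)
|BD| = 7.5199
circle(B,6.00) ∩ circle(D,5.00): a=4.4913, h=3.9784
  candidates: C₊=(8.5858,4.7958) cross=29.917; C₋=(5.7538,-2.6400) cross=-29.917
  mode + wants cross > 0 → take C=(8.5858,4.7958) (cross=29.917)
ex = (C−B)/|BC| = (0.9355,0.3532); ey = (-0.3532,0.9355)
P = B + 0.96·ex + 2.03·ey = (3.1537,4.9148)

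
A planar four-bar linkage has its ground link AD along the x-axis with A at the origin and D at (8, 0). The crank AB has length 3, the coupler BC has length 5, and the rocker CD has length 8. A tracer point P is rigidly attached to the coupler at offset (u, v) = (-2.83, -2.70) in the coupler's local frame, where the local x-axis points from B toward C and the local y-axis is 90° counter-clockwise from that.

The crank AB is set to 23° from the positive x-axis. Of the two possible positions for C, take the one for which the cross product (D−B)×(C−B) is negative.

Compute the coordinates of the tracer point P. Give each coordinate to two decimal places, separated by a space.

1.42 4.85

A=(0,0), D=(8.00,0)
B = A + 3.00·(cos23°, sin23°) = (2.7615, 1.1722)
|BD| = 5.3680
circle(B,5.00) ∩ circle(D,8.00): a=-0.9486, h=4.9092
  candidates: C₊=(2.9078,6.1701) cross=26.353; C₋=(0.7638,-3.4114) cross=-26.353
  mode - wants cross < 0 → take C=(0.7638,-3.4114) (cross=-26.353)
ex = (C−B)/|BC| = (-0.3995,-0.9167); ey = (0.9167,-0.3995)
P = B + -2.83·ex + -2.70·ey = (1.4171,4.8453)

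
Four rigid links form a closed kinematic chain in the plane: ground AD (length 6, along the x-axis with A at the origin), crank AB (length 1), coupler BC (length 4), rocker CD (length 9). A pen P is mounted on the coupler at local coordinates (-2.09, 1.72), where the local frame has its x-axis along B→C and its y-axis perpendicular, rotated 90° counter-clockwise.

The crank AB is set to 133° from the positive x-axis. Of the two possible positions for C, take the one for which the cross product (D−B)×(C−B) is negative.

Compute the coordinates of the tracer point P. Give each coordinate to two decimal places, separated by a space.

1.82 1.77

A=(0,0), D=(6.00,0)
B = A + 1.00·(cos133°, sin133°) = (-0.6820, 0.7314)
|BD| = 6.7219
circle(B,4.00) ∩ circle(D,9.00): a=-1.4740, h=3.7185
  candidates: C₊=(-1.7427,4.5882) cross=24.996; C₋=(-2.5518,-2.8047) cross=-24.996
  mode - wants cross < 0 → take C=(-2.5518,-2.8047) (cross=-24.996)
ex = (C−B)/|BC| = (-0.4675,-0.8840); ey = (0.8840,-0.4675)
P = B + -2.09·ex + 1.72·ey = (1.8155,1.7749)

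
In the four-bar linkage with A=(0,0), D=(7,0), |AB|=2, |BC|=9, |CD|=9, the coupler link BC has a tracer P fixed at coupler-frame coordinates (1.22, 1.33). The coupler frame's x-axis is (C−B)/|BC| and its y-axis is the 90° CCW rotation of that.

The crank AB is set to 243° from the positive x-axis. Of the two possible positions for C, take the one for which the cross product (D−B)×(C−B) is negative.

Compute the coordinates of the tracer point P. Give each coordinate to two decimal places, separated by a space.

A=(0,0), D=(7.00,0)
B = A + 2.00·(cos243°, sin243°) = (-0.9080, -1.7820)
|BD| = 8.1063
circle(B,9.00) ∩ circle(D,9.00): a=4.0531, h=8.0357
  candidates: C₊=(1.2795,6.9481) cross=65.139; C₋=(4.8125,-8.7301) cross=-65.139
  mode - wants cross < 0 → take C=(4.8125,-8.7301) (cross=-65.139)
ex = (C−B)/|BC| = (0.6356,-0.7720); ey = (0.7720,0.6356)
P = B + 1.22·ex + 1.33·ey = (0.8942,-1.8785)

0.89 -1.88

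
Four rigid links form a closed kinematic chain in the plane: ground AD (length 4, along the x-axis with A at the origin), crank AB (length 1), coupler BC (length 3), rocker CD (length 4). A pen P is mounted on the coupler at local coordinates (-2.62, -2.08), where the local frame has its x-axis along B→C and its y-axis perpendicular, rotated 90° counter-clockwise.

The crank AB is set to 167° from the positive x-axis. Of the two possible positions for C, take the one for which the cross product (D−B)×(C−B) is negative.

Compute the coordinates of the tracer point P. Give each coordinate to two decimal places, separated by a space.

-4.16 1.24

A=(0,0), D=(4.00,0)
B = A + 1.00·(cos167°, sin167°) = (-0.9744, 0.2250)
|BD| = 4.9795
circle(B,3.00) ∩ circle(D,4.00): a=1.7868, h=2.4098
  candidates: C₊=(0.9195,2.5516) cross=12.000; C₋=(0.7018,-2.2631) cross=-12.000
  mode - wants cross < 0 → take C=(0.7018,-2.2631) (cross=-12.000)
ex = (C−B)/|BC| = (0.5587,-0.8294); ey = (0.8294,0.5587)
P = B + -2.62·ex + -2.08·ey = (-4.1633,1.2357)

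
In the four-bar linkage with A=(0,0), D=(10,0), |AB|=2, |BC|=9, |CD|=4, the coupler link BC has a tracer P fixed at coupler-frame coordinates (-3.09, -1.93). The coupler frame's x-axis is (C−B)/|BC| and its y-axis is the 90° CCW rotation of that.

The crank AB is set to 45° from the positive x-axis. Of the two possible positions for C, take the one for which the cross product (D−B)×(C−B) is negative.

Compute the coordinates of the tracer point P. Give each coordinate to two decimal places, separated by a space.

-2.22 1.63

A=(0,0), D=(10.00,0)
B = A + 2.00·(cos45°, sin45°) = (1.4142, 1.4142)
|BD| = 8.7015
circle(B,9.00) ∩ circle(D,4.00): a=8.0857, h=3.9523
  candidates: C₊=(10.0348,3.9998) cross=34.391; C₋=(8.7501,-3.7997) cross=-34.391
  mode - wants cross < 0 → take C=(8.7501,-3.7997) (cross=-34.391)
ex = (C−B)/|BC| = (0.8151,-0.5793); ey = (0.5793,0.8151)
P = B + -3.09·ex + -1.93·ey = (-2.2225,1.6312)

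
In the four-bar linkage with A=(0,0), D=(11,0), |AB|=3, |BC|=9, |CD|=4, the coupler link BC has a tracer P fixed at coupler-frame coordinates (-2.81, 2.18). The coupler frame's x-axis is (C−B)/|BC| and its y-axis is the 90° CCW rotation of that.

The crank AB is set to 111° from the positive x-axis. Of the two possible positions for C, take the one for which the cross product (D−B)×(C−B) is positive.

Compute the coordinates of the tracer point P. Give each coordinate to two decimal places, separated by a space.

-3.82 5.06

A=(0,0), D=(11.00,0)
B = A + 3.00·(cos111°, sin111°) = (-1.0751, 2.8007)
|BD| = 12.3957
circle(B,9.00) ∩ circle(D,4.00): a=8.8197, h=1.7924
  candidates: C₊=(7.9215,2.5540) cross=22.218; C₋=(7.1116,-0.9381) cross=-22.218
  mode + wants cross > 0 → take C=(7.9215,2.5540) (cross=22.218)
ex = (C−B)/|BC| = (0.9996,-0.0274); ey = (0.0274,0.9996)
P = B + -2.81·ex + 2.18·ey = (-3.8243,5.0570)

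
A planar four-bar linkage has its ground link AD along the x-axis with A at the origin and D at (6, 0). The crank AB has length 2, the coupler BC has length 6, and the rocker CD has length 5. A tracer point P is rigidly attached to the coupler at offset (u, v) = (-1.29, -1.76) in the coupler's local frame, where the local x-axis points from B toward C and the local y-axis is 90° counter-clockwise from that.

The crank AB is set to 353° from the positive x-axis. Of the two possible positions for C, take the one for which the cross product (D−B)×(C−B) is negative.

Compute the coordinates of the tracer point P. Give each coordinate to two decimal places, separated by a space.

-0.20 -0.30

A=(0,0), D=(6.00,0)
B = A + 2.00·(cos353°, sin353°) = (1.9851, -0.2437)
|BD| = 4.0223
circle(B,6.00) ∩ circle(D,5.00): a=3.3785, h=4.9584
  candidates: C₊=(5.0569,4.9103) cross=19.944; C₋=(5.6579,-4.9883) cross=-19.944
  mode - wants cross < 0 → take C=(5.6579,-4.9883) (cross=-19.944)
ex = (C−B)/|BC| = (0.6121,-0.7908); ey = (0.7908,0.6121)
P = B + -1.29·ex + -1.76·ey = (-0.1963,-0.3010)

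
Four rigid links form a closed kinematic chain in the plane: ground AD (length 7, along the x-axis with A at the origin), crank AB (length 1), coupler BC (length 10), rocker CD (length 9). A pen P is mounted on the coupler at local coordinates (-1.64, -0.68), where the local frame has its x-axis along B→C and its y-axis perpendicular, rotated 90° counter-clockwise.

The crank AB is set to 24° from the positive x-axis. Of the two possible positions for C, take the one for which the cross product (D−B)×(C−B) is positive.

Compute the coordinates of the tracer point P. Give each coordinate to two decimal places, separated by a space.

A=(0,0), D=(7.00,0)
B = A + 1.00·(cos24°, sin24°) = (0.9135, 0.4067)
|BD| = 6.1000
circle(B,10.00) ∩ circle(D,9.00): a=4.6074, h=8.8754
  candidates: C₊=(6.1025,8.9551) cross=54.140; C₋=(4.9189,-8.7561) cross=-54.140
  mode + wants cross > 0 → take C=(6.1025,8.9551) (cross=54.140)
ex = (C−B)/|BC| = (0.5189,0.8548); ey = (-0.8548,0.5189)
P = B + -1.64·ex + -0.68·ey = (0.6439,-1.3480)

0.64 -1.35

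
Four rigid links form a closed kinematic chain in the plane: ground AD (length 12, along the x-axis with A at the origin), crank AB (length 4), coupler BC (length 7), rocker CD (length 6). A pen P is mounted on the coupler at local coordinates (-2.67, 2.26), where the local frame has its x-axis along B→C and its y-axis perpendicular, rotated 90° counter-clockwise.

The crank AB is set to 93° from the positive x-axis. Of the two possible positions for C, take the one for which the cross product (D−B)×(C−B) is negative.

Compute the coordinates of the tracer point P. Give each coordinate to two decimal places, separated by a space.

-1.60 7.20

A=(0,0), D=(12.00,0)
B = A + 4.00·(cos93°, sin93°) = (-0.2093, 3.9945)
|BD| = 12.8462
circle(B,7.00) ∩ circle(D,6.00): a=6.9291, h=0.9939
  candidates: C₊=(6.6853,2.7846) cross=12.768; C₋=(6.0672,0.8953) cross=-12.768
  mode - wants cross < 0 → take C=(6.0672,0.8953) (cross=-12.768)
ex = (C−B)/|BC| = (0.8966,-0.4428); ey = (0.4428,0.8966)
P = B + -2.67·ex + 2.26·ey = (-1.6028,7.2031)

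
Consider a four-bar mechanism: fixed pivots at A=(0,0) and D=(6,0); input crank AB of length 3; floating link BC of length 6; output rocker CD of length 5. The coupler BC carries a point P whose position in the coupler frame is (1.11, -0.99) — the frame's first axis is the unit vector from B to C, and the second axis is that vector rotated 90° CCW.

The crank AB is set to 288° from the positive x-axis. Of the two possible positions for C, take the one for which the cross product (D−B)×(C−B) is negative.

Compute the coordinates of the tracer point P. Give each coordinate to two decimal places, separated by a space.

A=(0,0), D=(6.00,0)
B = A + 3.00·(cos288°, sin288°) = (0.9271, -2.8532)
|BD| = 5.8203
circle(B,6.00) ∩ circle(D,5.00): a=3.8551, h=4.5976
  candidates: C₊=(2.0333,3.0440) cross=26.759; C₋=(6.5410,-4.9706) cross=-26.759
  mode - wants cross < 0 → take C=(6.5410,-4.9706) (cross=-26.759)
ex = (C−B)/|BC| = (0.9357,-0.3529); ey = (0.3529,0.9357)
P = B + 1.11·ex + -0.99·ey = (1.6162,-4.1712)

1.62 -4.17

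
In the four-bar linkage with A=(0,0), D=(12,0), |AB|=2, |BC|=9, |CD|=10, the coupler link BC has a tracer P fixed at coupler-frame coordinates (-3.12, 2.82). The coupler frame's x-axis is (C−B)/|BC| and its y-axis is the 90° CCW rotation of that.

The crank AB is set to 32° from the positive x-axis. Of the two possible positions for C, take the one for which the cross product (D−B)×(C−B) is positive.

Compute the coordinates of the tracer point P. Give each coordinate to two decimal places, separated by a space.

-2.39 0.06

A=(0,0), D=(12.00,0)
B = A + 2.00·(cos32°, sin32°) = (1.6961, 1.0598)
|BD| = 10.3583
circle(B,9.00) ∩ circle(D,10.00): a=4.2620, h=7.9269
  candidates: C₊=(6.7468,8.5090) cross=82.109; C₋=(5.1247,-7.2615) cross=-82.109
  mode + wants cross > 0 → take C=(6.7468,8.5090) (cross=82.109)
ex = (C−B)/|BC| = (0.5612,0.8277); ey = (-0.8277,0.5612)
P = B + -3.12·ex + 2.82·ey = (-2.3889,0.0600)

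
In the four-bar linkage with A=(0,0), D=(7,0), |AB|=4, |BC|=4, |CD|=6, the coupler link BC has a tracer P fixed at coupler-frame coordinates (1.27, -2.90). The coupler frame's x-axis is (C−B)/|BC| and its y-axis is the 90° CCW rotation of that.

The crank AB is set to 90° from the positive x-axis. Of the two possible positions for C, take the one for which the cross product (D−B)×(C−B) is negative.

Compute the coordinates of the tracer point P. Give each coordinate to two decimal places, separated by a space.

A=(0,0), D=(7.00,0)
B = A + 4.00·(cos90°, sin90°) = (0.0000, 4.0000)
|BD| = 8.0623
circle(B,4.00) ∩ circle(D,6.00): a=2.7908, h=2.8656
  candidates: C₊=(3.8448,5.1034) cross=23.103; C₋=(1.0014,0.1274) cross=-23.103
  mode - wants cross < 0 → take C=(1.0014,0.1274) (cross=-23.103)
ex = (C−B)/|BC| = (0.2503,-0.9682); ey = (0.9682,0.2503)
P = B + 1.27·ex + -2.90·ey = (-2.4897,2.0445)

-2.49 2.04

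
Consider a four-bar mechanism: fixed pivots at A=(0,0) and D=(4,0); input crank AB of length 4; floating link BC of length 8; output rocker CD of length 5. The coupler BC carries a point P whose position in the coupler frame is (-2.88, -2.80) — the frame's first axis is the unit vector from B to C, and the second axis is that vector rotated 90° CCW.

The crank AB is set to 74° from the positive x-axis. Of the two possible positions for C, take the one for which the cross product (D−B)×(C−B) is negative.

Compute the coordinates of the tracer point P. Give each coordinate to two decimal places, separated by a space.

A=(0,0), D=(4.00,0)
B = A + 4.00·(cos74°, sin74°) = (1.1025, 3.8450)
|BD| = 4.8145
circle(B,8.00) ∩ circle(D,5.00): a=6.4575, h=4.7224
  candidates: C₊=(8.7602,1.5298) cross=22.736; C₋=(1.2173,-4.1541) cross=-22.736
  mode - wants cross < 0 → take C=(1.2173,-4.1541) (cross=-22.736)
ex = (C−B)/|BC| = (0.0143,-0.9999); ey = (0.9999,0.0143)
P = B + -2.88·ex + -2.80·ey = (-1.7385,6.6846)

-1.74 6.68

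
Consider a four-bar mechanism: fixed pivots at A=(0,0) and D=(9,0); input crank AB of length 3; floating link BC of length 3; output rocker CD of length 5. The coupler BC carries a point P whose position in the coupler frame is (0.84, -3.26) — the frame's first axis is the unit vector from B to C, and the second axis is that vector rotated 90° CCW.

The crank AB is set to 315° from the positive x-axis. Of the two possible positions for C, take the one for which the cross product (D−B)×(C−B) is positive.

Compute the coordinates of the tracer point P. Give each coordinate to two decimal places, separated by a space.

A=(0,0), D=(9.00,0)
B = A + 3.00·(cos315°, sin315°) = (2.1213, -2.1213)
|BD| = 7.1983
circle(B,3.00) ∩ circle(D,5.00): a=2.4878, h=1.6765
  candidates: C₊=(4.0046,0.2139) cross=12.068; C₋=(4.9927,-2.9903) cross=-12.068
  mode + wants cross > 0 → take C=(4.0046,0.2139) (cross=12.068)
ex = (C−B)/|BC| = (0.6278,0.7784); ey = (-0.7784,0.6278)
P = B + 0.84·ex + -3.26·ey = (5.1863,-3.5139)

5.19 -3.51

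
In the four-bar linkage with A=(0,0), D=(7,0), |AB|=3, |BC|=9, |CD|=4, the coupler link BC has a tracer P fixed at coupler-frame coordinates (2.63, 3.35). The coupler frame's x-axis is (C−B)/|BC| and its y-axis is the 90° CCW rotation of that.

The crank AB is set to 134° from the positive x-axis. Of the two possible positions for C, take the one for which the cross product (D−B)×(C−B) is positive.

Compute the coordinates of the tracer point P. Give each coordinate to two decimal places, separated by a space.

-0.19 5.97

A=(0,0), D=(7.00,0)
B = A + 3.00·(cos134°, sin134°) = (-2.0840, 2.1580)
|BD| = 9.3368
circle(B,9.00) ∩ circle(D,4.00): a=8.1492, h=3.8197
  candidates: C₊=(6.7275,3.9907) cross=35.663; C₋=(4.9618,-3.4417) cross=-35.663
  mode + wants cross > 0 → take C=(6.7275,3.9907) (cross=35.663)
ex = (C−B)/|BC| = (0.9790,0.2036); ey = (-0.2036,0.9790)
P = B + 2.63·ex + 3.35·ey = (-0.1912,5.9734)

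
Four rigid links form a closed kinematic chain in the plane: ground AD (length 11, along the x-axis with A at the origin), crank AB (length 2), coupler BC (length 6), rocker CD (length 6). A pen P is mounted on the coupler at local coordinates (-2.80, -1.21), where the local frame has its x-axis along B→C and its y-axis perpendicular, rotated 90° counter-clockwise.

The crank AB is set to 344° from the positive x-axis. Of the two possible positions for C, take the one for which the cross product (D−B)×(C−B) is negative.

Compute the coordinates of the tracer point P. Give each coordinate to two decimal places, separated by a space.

A=(0,0), D=(11.00,0)
B = A + 2.00·(cos344°, sin344°) = (1.9225, -0.5513)
|BD| = 9.0942
circle(B,6.00) ∩ circle(D,6.00): a=4.5471, h=3.9146
  candidates: C₊=(6.2240,3.6317) cross=35.600; C₋=(6.6986,-4.1830) cross=-35.600
  mode - wants cross < 0 → take C=(6.6986,-4.1830) (cross=-35.600)
ex = (C−B)/|BC| = (0.7960,-0.6053); ey = (0.6053,0.7960)
P = B + -2.80·ex + -1.21·ey = (-1.0387,0.1804)

-1.04 0.18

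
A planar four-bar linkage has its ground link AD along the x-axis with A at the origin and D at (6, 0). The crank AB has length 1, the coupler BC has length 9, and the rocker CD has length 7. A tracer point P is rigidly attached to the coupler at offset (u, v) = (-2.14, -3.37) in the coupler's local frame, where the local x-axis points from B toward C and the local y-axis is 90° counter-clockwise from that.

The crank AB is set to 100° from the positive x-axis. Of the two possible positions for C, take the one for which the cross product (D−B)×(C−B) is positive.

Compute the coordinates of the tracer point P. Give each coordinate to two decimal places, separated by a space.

0.47 -2.95

A=(0,0), D=(6.00,0)
B = A + 1.00·(cos100°, sin100°) = (-0.1736, 0.9848)
|BD| = 6.2517
circle(B,9.00) ∩ circle(D,7.00): a=5.6852, h=6.9770
  candidates: C₊=(6.5396,6.9792) cross=43.618; C₋=(4.3415,-6.8007) cross=-43.618
  mode + wants cross > 0 → take C=(6.5396,6.9792) (cross=43.618)
ex = (C−B)/|BC| = (0.7459,0.6660); ey = (-0.6660,0.7459)
P = B + -2.14·ex + -3.37·ey = (0.4746,-2.9543)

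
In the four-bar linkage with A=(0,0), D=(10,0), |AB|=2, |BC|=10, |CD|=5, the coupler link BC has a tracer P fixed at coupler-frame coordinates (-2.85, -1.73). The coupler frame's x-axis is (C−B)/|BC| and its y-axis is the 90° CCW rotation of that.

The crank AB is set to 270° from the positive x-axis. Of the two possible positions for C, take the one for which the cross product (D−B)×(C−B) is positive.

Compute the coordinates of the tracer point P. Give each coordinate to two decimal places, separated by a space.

-1.07 -5.16

A=(0,0), D=(10.00,0)
B = A + 2.00·(cos270°, sin270°) = (-0.0000, -2.0000)
|BD| = 10.1980
circle(B,10.00) ∩ circle(D,5.00): a=8.7762, h=4.7936
  candidates: C₊=(7.6657,4.4216) cross=48.885; C₋=(9.5459,-4.9793) cross=-48.885
  mode + wants cross > 0 → take C=(7.6657,4.4216) (cross=48.885)
ex = (C−B)/|BC| = (0.7666,0.6422); ey = (-0.6422,0.7666)
P = B + -2.85·ex + -1.73·ey = (-1.0738,-5.1563)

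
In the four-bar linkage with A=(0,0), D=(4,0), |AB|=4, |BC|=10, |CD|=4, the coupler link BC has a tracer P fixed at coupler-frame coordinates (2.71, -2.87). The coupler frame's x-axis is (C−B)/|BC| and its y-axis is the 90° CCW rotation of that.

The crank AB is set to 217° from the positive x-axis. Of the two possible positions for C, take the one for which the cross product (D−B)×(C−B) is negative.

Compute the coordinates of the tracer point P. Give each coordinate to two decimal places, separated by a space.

A=(0,0), D=(4.00,0)
B = A + 4.00·(cos217°, sin217°) = (-3.1945, -2.4073)
|BD| = 7.5866
circle(B,10.00) ∩ circle(D,4.00): a=9.3294, h=3.6004
  candidates: C₊=(4.5103,3.9673) cross=27.315; C₋=(6.7951,-2.8613) cross=-27.315
  mode - wants cross < 0 → take C=(6.7951,-2.8613) (cross=-27.315)
ex = (C−B)/|BC| = (0.9990,-0.0454); ey = (0.0454,0.9990)
P = B + 2.71·ex + -2.87·ey = (-0.6177,-5.3974)

-0.62 -5.40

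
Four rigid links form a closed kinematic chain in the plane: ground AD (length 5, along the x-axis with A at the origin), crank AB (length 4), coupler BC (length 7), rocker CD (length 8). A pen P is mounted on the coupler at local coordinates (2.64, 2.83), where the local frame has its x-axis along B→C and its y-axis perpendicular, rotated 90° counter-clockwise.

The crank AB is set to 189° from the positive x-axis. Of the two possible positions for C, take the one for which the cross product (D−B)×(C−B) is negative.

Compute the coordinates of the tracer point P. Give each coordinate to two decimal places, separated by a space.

-0.11 -1.14

A=(0,0), D=(5.00,0)
B = A + 4.00·(cos189°, sin189°) = (-3.9508, -0.6257)
|BD| = 8.9726
circle(B,7.00) ∩ circle(D,8.00): a=3.6504, h=5.9728
  candidates: C₊=(-0.7258,5.5871) cross=53.592; C₋=(0.1073,-6.3294) cross=-53.592
  mode - wants cross < 0 → take C=(0.1073,-6.3294) (cross=-53.592)
ex = (C−B)/|BC| = (0.5797,-0.8148); ey = (0.8148,0.5797)
P = B + 2.64·ex + 2.83·ey = (-0.1144,-1.1362)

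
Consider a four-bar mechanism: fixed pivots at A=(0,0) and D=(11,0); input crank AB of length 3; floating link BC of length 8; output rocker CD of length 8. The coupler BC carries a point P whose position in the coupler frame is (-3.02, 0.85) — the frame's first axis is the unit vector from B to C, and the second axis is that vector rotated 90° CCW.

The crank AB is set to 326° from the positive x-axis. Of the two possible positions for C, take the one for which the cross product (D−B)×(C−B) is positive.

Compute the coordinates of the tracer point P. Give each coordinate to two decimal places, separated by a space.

A=(0,0), D=(11.00,0)
B = A + 3.00·(cos326°, sin326°) = (2.4871, -1.6776)
|BD| = 8.6766
circle(B,8.00) ∩ circle(D,8.00): a=4.3383, h=6.7215
  candidates: C₊=(5.4440,5.7559) cross=58.320; C₋=(8.0431,-7.4335) cross=-58.320
  mode + wants cross > 0 → take C=(5.4440,5.7559) (cross=58.320)
ex = (C−B)/|BC| = (0.3696,0.9292); ey = (-0.9292,0.3696)
P = B + -3.02·ex + 0.85·ey = (0.5811,-4.1696)

0.58 -4.17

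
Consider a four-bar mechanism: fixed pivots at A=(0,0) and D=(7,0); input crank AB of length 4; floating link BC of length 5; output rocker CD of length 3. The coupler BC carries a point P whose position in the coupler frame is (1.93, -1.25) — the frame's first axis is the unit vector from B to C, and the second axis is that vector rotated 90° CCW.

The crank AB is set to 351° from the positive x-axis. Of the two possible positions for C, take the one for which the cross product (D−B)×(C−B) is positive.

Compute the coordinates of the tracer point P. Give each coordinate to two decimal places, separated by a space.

A=(0,0), D=(7.00,0)
B = A + 4.00·(cos351°, sin351°) = (3.9508, -0.6257)
|BD| = 3.1128
circle(B,5.00) ∩ circle(D,3.00): a=4.1264, h=2.8236
  candidates: C₊=(7.4254,2.9697) cross=8.789; C₋=(8.5606,-2.5622) cross=-8.789
  mode + wants cross > 0 → take C=(7.4254,2.9697) (cross=8.789)
ex = (C−B)/|BC| = (0.6949,0.7191); ey = (-0.7191,0.6949)
P = B + 1.93·ex + -1.25·ey = (6.1908,-0.1066)

6.19 -0.11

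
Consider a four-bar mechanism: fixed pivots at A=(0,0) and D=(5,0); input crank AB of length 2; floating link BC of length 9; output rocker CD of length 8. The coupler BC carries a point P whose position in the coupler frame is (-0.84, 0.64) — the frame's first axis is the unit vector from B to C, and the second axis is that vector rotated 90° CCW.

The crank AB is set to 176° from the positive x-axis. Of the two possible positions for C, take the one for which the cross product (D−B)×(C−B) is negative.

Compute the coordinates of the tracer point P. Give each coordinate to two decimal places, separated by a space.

-1.87 1.19

A=(0,0), D=(5.00,0)
B = A + 2.00·(cos176°, sin176°) = (-1.9951, 0.1395)
|BD| = 6.9965
circle(B,9.00) ∩ circle(D,8.00): a=4.7131, h=7.6672
  candidates: C₊=(2.8700,7.7112) cross=53.644; C₋=(2.5642,-7.6202) cross=-53.644
  mode - wants cross < 0 → take C=(2.5642,-7.6202) (cross=-53.644)
ex = (C−B)/|BC| = (0.5066,-0.8622); ey = (0.8622,0.5066)
P = B + -0.84·ex + 0.64·ey = (-1.8689,1.1880)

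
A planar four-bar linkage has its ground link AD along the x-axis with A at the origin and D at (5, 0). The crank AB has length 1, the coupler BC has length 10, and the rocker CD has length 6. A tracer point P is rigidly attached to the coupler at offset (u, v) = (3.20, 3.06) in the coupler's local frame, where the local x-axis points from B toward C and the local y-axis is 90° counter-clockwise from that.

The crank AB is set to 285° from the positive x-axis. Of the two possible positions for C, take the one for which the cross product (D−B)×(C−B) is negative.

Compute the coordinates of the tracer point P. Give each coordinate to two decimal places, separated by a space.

4.10 1.24

A=(0,0), D=(5.00,0)
B = A + 1.00·(cos285°, sin285°) = (0.2588, -0.9659)
|BD| = 4.8386
circle(B,10.00) ∩ circle(D,6.00): a=9.0328, h=4.2905
  candidates: C₊=(8.2533,5.0414) cross=20.760; C₋=(9.9663,-3.3668) cross=-20.760
  mode - wants cross < 0 → take C=(9.9663,-3.3668) (cross=-20.760)
ex = (C−B)/|BC| = (0.9708,-0.2401); ey = (0.2401,0.9708)
P = B + 3.20·ex + 3.06·ey = (4.0999,1.2363)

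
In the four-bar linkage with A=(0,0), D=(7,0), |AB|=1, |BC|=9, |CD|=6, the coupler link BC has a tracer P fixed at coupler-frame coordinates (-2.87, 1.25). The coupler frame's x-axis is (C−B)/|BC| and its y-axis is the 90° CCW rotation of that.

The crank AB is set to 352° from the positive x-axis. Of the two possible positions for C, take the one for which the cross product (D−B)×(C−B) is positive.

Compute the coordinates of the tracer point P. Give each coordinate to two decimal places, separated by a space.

A=(0,0), D=(7.00,0)
B = A + 1.00·(cos352°, sin352°) = (0.9903, -0.1392)
|BD| = 6.0113
circle(B,9.00) ∩ circle(D,6.00): a=6.7486, h=5.9545
  candidates: C₊=(7.5992,5.9700) cross=35.795; C₋=(7.8749,-5.9359) cross=-35.795
  mode + wants cross > 0 → take C=(7.5992,5.9700) (cross=35.795)
ex = (C−B)/|BC| = (0.7343,0.6788); ey = (-0.6788,0.7343)
P = B + -2.87·ex + 1.25·ey = (-1.9657,-1.1694)

-1.97 -1.17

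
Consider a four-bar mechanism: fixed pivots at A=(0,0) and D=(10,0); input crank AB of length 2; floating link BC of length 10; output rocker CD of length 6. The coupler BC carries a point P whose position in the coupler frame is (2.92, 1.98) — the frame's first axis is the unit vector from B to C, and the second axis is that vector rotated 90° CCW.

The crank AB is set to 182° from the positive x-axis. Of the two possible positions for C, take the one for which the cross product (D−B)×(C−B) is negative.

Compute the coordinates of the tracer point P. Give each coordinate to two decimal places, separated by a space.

A=(0,0), D=(10.00,0)
B = A + 2.00·(cos182°, sin182°) = (-1.9988, -0.0698)
|BD| = 11.9990
circle(B,10.00) ∩ circle(D,6.00): a=8.6664, h=4.9894
  candidates: C₊=(6.6384,4.9699) cross=59.867; C₋=(6.6965,-5.0087) cross=-59.867
  mode - wants cross < 0 → take C=(6.6965,-5.0087) (cross=-59.867)
ex = (C−B)/|BC| = (0.8695,-0.4939); ey = (0.4939,0.8695)
P = B + 2.92·ex + 1.98·ey = (1.5181,0.2097)

1.52 0.21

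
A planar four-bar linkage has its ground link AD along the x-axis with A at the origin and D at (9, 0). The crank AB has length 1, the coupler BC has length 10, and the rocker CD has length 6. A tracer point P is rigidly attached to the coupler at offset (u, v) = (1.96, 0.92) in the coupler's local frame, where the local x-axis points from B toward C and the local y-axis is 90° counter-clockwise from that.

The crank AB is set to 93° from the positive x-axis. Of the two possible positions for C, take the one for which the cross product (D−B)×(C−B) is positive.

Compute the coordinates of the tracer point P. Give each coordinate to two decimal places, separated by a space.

A=(0,0), D=(9.00,0)
B = A + 1.00·(cos93°, sin93°) = (-0.0523, 0.9986)
|BD| = 9.1073
circle(B,10.00) ∩ circle(D,6.00): a=8.0673, h=5.9092
  candidates: C₊=(8.6143,5.9876) cross=53.816; C₋=(7.3184,-5.7595) cross=-53.816
  mode + wants cross > 0 → take C=(8.6143,5.9876) (cross=53.816)
ex = (C−B)/|BC| = (0.8667,0.4989); ey = (-0.4989,0.8667)
P = B + 1.96·ex + 0.92·ey = (1.1873,2.7738)

1.19 2.77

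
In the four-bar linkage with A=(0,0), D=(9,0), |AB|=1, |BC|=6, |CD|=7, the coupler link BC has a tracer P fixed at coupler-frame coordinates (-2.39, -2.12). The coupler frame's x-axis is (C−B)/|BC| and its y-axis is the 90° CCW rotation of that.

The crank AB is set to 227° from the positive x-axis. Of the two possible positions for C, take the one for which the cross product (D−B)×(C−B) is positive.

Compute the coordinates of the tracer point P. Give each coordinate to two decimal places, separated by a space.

-0.59 -3.92

A=(0,0), D=(9.00,0)
B = A + 1.00·(cos227°, sin227°) = (-0.6820, -0.7314)
|BD| = 9.7096
circle(B,6.00) ∩ circle(D,7.00): a=4.1853, h=4.2992
  candidates: C₊=(3.1676,3.8709) cross=41.743; C₋=(3.8153,-4.7031) cross=-41.743
  mode + wants cross > 0 → take C=(3.1676,3.8709) (cross=41.743)
ex = (C−B)/|BC| = (0.6416,0.7670); ey = (-0.7670,0.6416)
P = B + -2.39·ex + -2.12·ey = (-0.5893,-3.9248)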